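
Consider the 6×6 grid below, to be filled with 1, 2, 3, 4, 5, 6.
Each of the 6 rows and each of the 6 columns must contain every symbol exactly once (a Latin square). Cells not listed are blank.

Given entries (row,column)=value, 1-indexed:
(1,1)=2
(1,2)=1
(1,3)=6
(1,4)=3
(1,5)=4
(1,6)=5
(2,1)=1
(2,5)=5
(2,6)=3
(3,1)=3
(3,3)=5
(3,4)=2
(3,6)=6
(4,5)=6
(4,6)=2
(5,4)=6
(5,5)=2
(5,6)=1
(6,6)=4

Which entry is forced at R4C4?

1

Row 2, column 4: row 2 has {1, 3, 5} and column 4 has {2, 3, 6}, leaving only 4.
Row 2, column 3: row 2 has {1, 3, 4, 5} and column 3 has {5, 6}, leaving only 2.
Row 2, column 2: row 2 has {1, 2, 3, 4, 5} and column 2 has {1}, leaving only 6.
Row 3, column 2: row 3 has {2, 3, 5, 6} and column 2 has {1, 6}, leaving only 4.
Row 3, column 5: row 3 has {2, 3, 4, 5, 6} and column 5 has {2, 4, 5, 6}, leaving only 1.
Row 6, column 5: row 6 has {4} and column 5 has {1, 2, 4, 5, 6}, leaving only 3.
Row 6, column 3: row 6 has {3, 4} and column 3 has {2, 5, 6}, leaving only 1.
Row 6, column 4: row 6 has {1, 3, 4} and column 4 has {2, 3, 4, 6}, leaving only 5.
Row 4 already has {2, 6} and column 4 already has {2, 3, 4, 5, 6}, so row 4, column 4 must be 1.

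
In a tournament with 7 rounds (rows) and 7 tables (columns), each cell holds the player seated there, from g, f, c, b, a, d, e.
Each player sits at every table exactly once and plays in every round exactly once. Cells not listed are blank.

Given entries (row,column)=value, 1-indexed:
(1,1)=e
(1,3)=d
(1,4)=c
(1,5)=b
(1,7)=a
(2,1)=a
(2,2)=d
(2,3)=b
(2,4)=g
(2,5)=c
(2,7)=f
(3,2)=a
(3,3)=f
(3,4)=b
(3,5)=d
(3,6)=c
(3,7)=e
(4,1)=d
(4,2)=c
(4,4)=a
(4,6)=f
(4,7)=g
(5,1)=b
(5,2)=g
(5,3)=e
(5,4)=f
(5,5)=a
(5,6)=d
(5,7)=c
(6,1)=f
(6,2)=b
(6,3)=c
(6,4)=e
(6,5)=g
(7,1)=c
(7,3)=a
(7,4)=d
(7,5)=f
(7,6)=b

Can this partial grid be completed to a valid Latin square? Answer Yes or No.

Round 4, table 3: round 4 together with table 3 already contain {g, f, c, b, a, d, e} — every symbol — so nothing can go there. The grid has no valid completion.

No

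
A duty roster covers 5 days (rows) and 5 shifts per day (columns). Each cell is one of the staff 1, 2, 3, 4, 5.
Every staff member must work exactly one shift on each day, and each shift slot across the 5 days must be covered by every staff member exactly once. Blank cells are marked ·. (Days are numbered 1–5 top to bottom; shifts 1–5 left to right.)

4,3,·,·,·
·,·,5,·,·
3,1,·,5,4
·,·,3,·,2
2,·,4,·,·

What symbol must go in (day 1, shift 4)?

2

Day 2, shift 1: day 2 has {5} and shift 1 has {2, 3, 4}, leaving only 1.
Day 2, shift 5: day 2 has {1, 5} and shift 5 has {2, 4}, leaving only 3.
Day 3, shift 3: day 3 has {1, 3, 4, 5} and shift 3 has {3, 4, 5}, leaving only 2.
Day 1, shift 3: day 1 has {3, 4} and shift 3 has {2, 3, 4, 5}, leaving only 1.
Day 1 already has {1, 3, 4} and shift 4 already has {5}, so day 1, shift 4 must be 2.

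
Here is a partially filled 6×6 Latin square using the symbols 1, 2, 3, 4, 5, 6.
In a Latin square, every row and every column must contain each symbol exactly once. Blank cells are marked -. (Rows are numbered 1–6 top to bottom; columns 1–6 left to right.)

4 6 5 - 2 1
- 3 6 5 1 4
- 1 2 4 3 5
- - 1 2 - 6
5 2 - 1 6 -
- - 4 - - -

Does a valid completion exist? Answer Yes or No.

No

Row 1, column 4: row 1 has {1, 2, 4, 5, 6} and column 4 has {1, 2, 4, 5}, so it must be 3.
Row 2, column 1: row 2 has {1, 3, 4, 5, 6} and column 1 has {4, 5}, so it must be 2.
Row 3, column 1: row 3 has {1, 2, 3, 4, 5} and column 1 has {2, 4, 5}, so it must be 6.
Row 4, column 1: row 4 has {1, 2, 6} and column 1 has {2, 4, 5, 6}, so it must be 3.
Row 5, column 3: row 5 has {1, 2, 5, 6} and column 3 has {1, 2, 4, 5, 6}, so it must be 3.
Now row 5, column 6: row 5 together with column 6 already contain {1, 2, 3, 4, 5, 6} — every symbol — so nothing can go there. The grid has no valid completion.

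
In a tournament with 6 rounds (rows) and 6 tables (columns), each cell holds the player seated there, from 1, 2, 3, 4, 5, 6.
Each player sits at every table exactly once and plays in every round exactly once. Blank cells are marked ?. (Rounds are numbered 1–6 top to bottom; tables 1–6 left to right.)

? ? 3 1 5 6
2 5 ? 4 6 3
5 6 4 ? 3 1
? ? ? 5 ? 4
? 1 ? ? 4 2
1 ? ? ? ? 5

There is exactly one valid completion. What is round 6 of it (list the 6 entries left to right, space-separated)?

1 4 6 3 2 5

Round 6, table 5: round 6 has {1, 5} and table 5 has {3, 4, 5, 6}, leaving only 2.
Round 6, table 3: round 6 has {1, 2, 5} and table 3 has {3, 4}, leaving only 6.
Round 6, table 4: round 6 has {1, 2, 5, 6} and table 4 has {1, 4, 5}, leaving only 3.
Round 6, table 2: round 6 has {1, 2, 3, 5, 6} and table 2 has {1, 5, 6}, leaving only 4.
So round 6 reads: 1 4 6 3 2 5.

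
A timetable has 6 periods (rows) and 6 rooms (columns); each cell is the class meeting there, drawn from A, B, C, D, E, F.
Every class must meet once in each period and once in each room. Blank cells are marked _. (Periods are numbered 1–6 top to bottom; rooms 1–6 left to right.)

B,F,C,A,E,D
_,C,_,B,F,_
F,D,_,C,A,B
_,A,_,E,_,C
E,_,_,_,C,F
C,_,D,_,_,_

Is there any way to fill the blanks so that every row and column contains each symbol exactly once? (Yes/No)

Period 3, room 3: period 3 has {A, B, C, D, F} and room 3 has {C, D}, so it must be E.
Period 2, room 3: period 2 has {B, C, F} and room 3 has {C, D, E}, so it must be A.
Period 2, room 1: period 2 has {A, B, C, F} and room 1 has {B, C, E, F}, so it must be D.
Now period 4, room 1: period 4 together with room 1 already contain {A, B, C, D, E, F} — every symbol — so nothing can go there. The grid has no valid completion.

No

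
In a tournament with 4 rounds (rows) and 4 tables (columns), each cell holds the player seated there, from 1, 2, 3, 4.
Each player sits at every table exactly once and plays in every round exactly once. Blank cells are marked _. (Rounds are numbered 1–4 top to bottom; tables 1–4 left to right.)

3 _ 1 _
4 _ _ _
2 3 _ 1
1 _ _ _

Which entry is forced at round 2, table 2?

Round 3, table 3: round 3 has {1, 2, 3} and table 3 has {1}, leaving only 4.
Round 2, table 2 is narrowed to {1, 2}.
If it were 2, then round 4, table 2 would be left with no valid symbol.
So round 2, table 2 must be 1.

1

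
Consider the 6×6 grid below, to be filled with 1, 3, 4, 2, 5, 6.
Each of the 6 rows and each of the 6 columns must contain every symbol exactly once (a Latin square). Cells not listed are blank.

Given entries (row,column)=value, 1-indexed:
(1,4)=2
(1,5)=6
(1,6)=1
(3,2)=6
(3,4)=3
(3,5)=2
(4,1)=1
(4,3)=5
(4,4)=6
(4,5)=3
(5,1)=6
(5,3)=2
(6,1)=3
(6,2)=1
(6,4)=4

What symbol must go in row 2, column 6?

Row 6, column 3: row 6 has {1, 3, 4} and column 3 has {2, 5}, leaving only 6.
Row 6, column 5: row 6 has {1, 3, 4, 6} and column 5 has {3, 2, 6}, leaving only 5.
Row 6, column 6: row 6 has {1, 3, 4, 5, 6} and column 6 has {1}, leaving only 2.
Row 4, column 6: row 4 has {1, 3, 5, 6} and column 6 has {1, 2}, leaving only 4.
Row 3, column 6: row 3 has {3, 2, 6} and column 6 has {1, 4, 2}, leaving only 5.
Row 3, column 1: row 3 has {3, 2, 5, 6} and column 1 has {1, 3, 6}, leaving only 4.
Row 1, column 1: row 1 has {1, 2, 6} and column 1 has {1, 3, 4, 6}, leaving only 5.
Row 2, column 1: row 2 has {} and column 1 has {1, 3, 4, 5, 6}, leaving only 2.
Row 3, column 3: row 3 has {3, 4, 2, 5, 6} and column 3 has {2, 5, 6}, leaving only 1.
Row 4, column 2: row 4 has {1, 3, 4, 5, 6} and column 2 has {1, 6}, leaving only 2.
Row 5, column 6: row 5 has {2, 6} and column 6 has {1, 4, 2, 5}, leaving only 3.
Row 2 already has {2} and column 6 already has {1, 3, 4, 2, 5}, so row 2, column 6 must be 6.

6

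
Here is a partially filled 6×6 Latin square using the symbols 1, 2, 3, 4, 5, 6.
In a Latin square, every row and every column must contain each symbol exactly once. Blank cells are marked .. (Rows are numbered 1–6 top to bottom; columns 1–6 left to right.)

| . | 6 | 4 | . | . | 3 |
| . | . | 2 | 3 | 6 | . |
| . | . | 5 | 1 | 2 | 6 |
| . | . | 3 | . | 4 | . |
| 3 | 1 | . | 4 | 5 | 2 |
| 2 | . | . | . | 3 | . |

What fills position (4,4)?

5

Row 1, column 5: row 1 has {3, 4, 6} and column 5 has {2, 3, 4, 5, 6}, leaving only 1.
Row 1, column 1: row 1 has {1, 3, 4, 6} and column 1 has {2, 3}, leaving only 5.
Row 1, column 4: row 1 has {1, 3, 4, 5, 6} and column 4 has {1, 3, 4}, leaving only 2.
Row 3, column 1: row 3 has {1, 2, 5, 6} and column 1 has {2, 3, 5}, leaving only 4.
Row 2, column 1: row 2 has {2, 3, 6} and column 1 has {2, 3, 4, 5}, leaving only 1.
Row 3, column 2: row 3 has {1, 2, 4, 5, 6} and column 2 has {1, 6}, leaving only 3.
Row 4, column 1: row 4 has {3, 4} and column 1 has {1, 2, 3, 4, 5}, leaving only 6.
Row 4 already has {3, 4, 6} and column 4 already has {1, 2, 3, 4}, so row 4, column 4 must be 5.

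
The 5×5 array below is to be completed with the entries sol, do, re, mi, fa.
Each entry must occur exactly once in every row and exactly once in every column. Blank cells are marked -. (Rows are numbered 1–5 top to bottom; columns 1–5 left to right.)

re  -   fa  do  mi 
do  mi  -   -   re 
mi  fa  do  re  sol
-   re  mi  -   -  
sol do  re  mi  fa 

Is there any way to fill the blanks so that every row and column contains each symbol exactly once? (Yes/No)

No row or column among the givens repeats a symbol, and propagating forced cells runs into no contradiction.
One valid completion exists (for instance, re sol fa do mi / do mi sol fa re / mi fa do re sol / fa re mi sol do / sol do re mi fa).

Yes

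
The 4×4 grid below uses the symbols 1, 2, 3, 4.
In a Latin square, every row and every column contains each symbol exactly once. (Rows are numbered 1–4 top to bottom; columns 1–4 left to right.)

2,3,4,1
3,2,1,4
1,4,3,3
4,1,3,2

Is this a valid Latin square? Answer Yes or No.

Column 3 contains 3 twice (at rows 3 and 4), so it is not a permutation.

No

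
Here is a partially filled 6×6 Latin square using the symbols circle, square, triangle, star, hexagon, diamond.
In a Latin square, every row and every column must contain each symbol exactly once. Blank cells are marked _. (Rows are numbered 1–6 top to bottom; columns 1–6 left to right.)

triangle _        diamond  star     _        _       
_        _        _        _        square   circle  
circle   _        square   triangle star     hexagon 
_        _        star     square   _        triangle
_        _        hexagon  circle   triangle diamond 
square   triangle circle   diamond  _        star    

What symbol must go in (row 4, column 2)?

circle

Row 1, column 6: row 1 has {triangle, star, diamond} and column 6 has {circle, triangle, star, hexagon, diamond}, leaving only square.
Row 2, column 3: row 2 has {circle, square} and column 3 has {circle, square, star, hexagon, diamond}, leaving only triangle.
Row 2, column 4: row 2 has {circle, square, triangle} and column 4 has {circle, square, triangle, star, diamond}, leaving only hexagon.
Row 3, column 2: row 3 has {circle, square, triangle, star, hexagon} and column 2 has {triangle}, leaving only diamond.
Row 2, column 2: row 2 has {circle, square, triangle, hexagon} and column 2 has {triangle, diamond}, leaving only star.
Row 2, column 1: row 2 has {circle, square, triangle, star, hexagon} and column 1 has {circle, square, triangle}, leaving only diamond.
Row 4, column 1: row 4 has {square, triangle, star} and column 1 has {circle, square, triangle, diamond}, leaving only hexagon.
Row 4 already has {square, triangle, star, hexagon} and column 2 already has {triangle, star, diamond}, so row 4, column 2 must be circle.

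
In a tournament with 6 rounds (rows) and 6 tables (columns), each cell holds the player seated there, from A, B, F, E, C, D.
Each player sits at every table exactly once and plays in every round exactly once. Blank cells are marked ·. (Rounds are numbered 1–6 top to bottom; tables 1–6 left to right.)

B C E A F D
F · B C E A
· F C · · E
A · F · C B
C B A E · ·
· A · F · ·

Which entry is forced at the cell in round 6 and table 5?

B

Round 2, table 2: round 2 has {A, B, F, E, C} and table 2 has {A, B, F, C}, leaving only D.
Round 3, table 1: round 3 has {F, E, C} and table 1 has {A, B, F, C}, leaving only D.
Round 3, table 4: round 3 has {F, E, C, D} and table 4 has {A, F, E, C}, leaving only B.
Round 3, table 5: round 3 has {B, F, E, C, D} and table 5 has {F, E, C}, leaving only A.
Round 4, table 2: round 4 has {A, B, F, C} and table 2 has {A, B, F, C, D}, leaving only E.
Round 4, table 4: round 4 has {A, B, F, E, C} and table 4 has {A, B, F, E, C}, leaving only D.
Round 5, table 5: round 5 has {A, B, E, C} and table 5 has {A, F, E, C}, leaving only D.
Round 6 already has {A, F} and table 5 already has {A, F, E, C, D}, so round 6, table 5 must be B.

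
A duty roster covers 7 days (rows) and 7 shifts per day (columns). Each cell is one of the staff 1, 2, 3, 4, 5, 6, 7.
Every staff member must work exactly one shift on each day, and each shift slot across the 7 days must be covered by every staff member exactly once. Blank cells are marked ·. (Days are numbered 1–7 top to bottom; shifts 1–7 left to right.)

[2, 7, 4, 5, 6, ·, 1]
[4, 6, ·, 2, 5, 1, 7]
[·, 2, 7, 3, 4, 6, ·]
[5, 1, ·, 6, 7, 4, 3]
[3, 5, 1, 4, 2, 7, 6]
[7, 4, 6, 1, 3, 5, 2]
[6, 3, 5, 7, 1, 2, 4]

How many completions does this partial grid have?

1

Day 1, shift 6: eliminating its day and shift leaves {3}.
Day 2, shift 3: eliminating its day and shift leaves {3}.
Day 3, shift 1: eliminating its day and shift leaves {1}.
Day 3, shift 7: eliminating its day and shift leaves {5}.
Day 4, shift 3: eliminating its day and shift leaves {2}.
Only one assignment across all blanks avoids any day or shift repeat, giving 1 completion.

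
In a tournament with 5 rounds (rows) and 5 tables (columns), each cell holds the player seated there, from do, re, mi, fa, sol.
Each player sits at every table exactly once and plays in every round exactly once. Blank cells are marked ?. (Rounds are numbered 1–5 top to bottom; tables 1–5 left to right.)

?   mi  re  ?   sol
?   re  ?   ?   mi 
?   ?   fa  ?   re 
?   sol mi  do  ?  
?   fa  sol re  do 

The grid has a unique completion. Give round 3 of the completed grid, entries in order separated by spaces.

Round 3, table 2: round 3 has {re, fa} and table 2 has {re, mi, fa, sol}, leaving only do.
Round 1, table 4: round 1 has {re, mi, sol} and table 4 has {do, re}, leaving only fa.
Round 1, table 1: round 1 has {re, mi, fa, sol} and table 1 has {}, leaving only do.
Round 2, table 3: round 2 has {re, mi} and table 3 has {re, mi, fa, sol}, leaving only do.
Round 2, table 4: round 2 has {do, re, mi} and table 4 has {do, re, fa}, leaving only sol.
Round 3, table 4: round 3 has {do, re, fa} and table 4 has {do, re, fa, sol}, leaving only mi.
Round 3, table 1: round 3 has {do, re, mi, fa} and table 1 has {do}, leaving only sol.
So round 3 reads: sol do fa mi re.

sol do fa mi re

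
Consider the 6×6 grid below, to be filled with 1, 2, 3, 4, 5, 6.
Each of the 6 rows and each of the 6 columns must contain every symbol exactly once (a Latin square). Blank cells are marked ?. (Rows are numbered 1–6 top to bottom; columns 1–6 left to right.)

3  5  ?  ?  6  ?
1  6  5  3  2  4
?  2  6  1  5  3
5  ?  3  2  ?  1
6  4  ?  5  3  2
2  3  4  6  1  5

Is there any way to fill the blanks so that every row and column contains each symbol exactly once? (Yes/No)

Row 1, column 6: row 1 together with column 6 already contain {1, 2, 3, 4, 5, 6} — every symbol — so nothing can go there. The grid has no valid completion.

No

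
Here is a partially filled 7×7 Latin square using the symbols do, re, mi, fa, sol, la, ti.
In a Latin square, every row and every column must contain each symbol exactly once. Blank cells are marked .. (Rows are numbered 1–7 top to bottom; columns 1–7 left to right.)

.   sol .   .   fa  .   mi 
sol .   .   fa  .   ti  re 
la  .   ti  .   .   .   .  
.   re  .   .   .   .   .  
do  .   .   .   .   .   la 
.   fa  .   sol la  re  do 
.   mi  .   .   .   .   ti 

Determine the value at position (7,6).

Row 3, column 2: row 3 has {la, ti} and column 2 has {re, mi, fa, sol}, leaving only do.
Row 2, column 2: row 2 has {re, fa, sol, ti} and column 2 has {do, re, mi, fa, sol}, leaving only la.
Row 5, column 2: row 5 has {do, la} and column 2 has {do, re, mi, fa, sol, la}, leaving only ti.
Row 6, column 3: row 6 has {do, re, fa, sol, la} and column 3 has {ti}, leaving only mi.
Row 2, column 3: row 2 has {re, fa, sol, la, ti} and column 3 has {mi, ti}, leaving only do.
Row 2, column 5: row 2 has {do, re, fa, sol, la, ti} and column 5 has {fa, la}, leaving only mi.
Row 6, column 1: row 6 has {do, re, mi, fa, sol, la} and column 1 has {do, sol, la}, leaving only ti.
Row 1, column 1: row 1 has {mi, fa, sol} and column 1 has {do, sol, la, ti}, leaving only re.
Row 1, column 3: row 1 has {re, mi, fa, sol} and column 3 has {do, mi, ti}, leaving only la.
Row 1, column 6: row 1 has {re, mi, fa, sol, la} and column 6 has {re, ti}, leaving only do.
Row 1, column 4: row 1 has {do, re, mi, fa, sol, la} and column 4 has {fa, sol}, leaving only ti.
Row 7, column 1: row 7 has {mi, ti} and column 1 has {do, re, sol, la, ti}, leaving only fa.
Row 4, column 1: row 4 has {re} and column 1 has {do, re, fa, sol, la, ti}, leaving only mi.
Row 7, column 6 is narrowed to {sol, la}.
If it were la, propagating the remaining blanks reaches a contradiction.
So row 7, column 6 must be sol.

sol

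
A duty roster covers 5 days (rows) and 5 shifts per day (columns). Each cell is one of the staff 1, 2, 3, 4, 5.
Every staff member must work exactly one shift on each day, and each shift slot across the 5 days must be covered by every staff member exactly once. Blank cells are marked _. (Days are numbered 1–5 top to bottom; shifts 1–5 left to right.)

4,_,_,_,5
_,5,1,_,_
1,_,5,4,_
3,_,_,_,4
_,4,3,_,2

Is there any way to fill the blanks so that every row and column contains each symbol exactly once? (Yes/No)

Day 1, shift 3: day 1 has {4, 5} and shift 3 has {1, 3, 5}, so it must be 2.
Now day 4, shift 3: day 4 together with shift 3 already contain {1, 2, 3, 4, 5} — every symbol — so nothing can go there. The grid has no valid completion.

No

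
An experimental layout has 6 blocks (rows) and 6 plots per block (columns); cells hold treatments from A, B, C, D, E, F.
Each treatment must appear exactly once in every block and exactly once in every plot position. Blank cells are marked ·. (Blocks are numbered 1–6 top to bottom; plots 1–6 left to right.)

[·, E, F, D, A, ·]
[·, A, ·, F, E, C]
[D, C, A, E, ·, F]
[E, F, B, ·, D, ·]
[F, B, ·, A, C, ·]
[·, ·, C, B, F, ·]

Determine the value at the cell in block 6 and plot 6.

E

Block 1, plot 6: block 1 has {A, D, E, F} and plot 6 has {C, F}, leaving only B.
Block 1, plot 1: block 1 has {A, B, D, E, F} and plot 1 has {D, E, F}, leaving only C.
Block 2, plot 1: block 2 has {A, C, E, F} and plot 1 has {C, D, E, F}, leaving only B.
Block 2, plot 3: block 2 has {A, B, C, E, F} and plot 3 has {A, B, C, F}, leaving only D.
Block 3, plot 5: block 3 has {A, C, D, E, F} and plot 5 has {A, C, D, E, F}, leaving only B.
Block 4, plot 4: block 4 has {B, D, E, F} and plot 4 has {A, B, D, E, F}, leaving only C.
Block 4, plot 6: block 4 has {B, C, D, E, F} and plot 6 has {B, C, F}, leaving only A.
Block 5, plot 3: block 5 has {A, B, C, F} and plot 3 has {A, B, C, D, F}, leaving only E.
Block 5, plot 6: block 5 has {A, B, C, E, F} and plot 6 has {A, B, C, F}, leaving only D.
Block 6 already has {B, C, F} and plot 6 already has {A, B, C, D, F}, so block 6, plot 6 must be E.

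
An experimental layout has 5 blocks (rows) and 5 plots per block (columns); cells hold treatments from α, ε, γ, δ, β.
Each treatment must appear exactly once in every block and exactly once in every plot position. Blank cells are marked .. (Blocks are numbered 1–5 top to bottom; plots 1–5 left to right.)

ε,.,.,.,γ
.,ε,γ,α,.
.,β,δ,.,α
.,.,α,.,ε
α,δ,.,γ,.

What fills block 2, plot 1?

Block 1, plot 2: block 1 has {ε, γ} and plot 2 has {ε, δ, β}, leaving only α.
Block 1, plot 3: block 1 has {α, ε, γ} and plot 3 has {α, γ, δ}, leaving only β.
Block 1, plot 4: block 1 has {α, ε, γ, β} and plot 4 has {α, γ}, leaving only δ.
Block 3, plot 1: block 3 has {α, δ, β} and plot 1 has {α, ε}, leaving only γ.
Block 3, plot 4: block 3 has {α, γ, δ, β} and plot 4 has {α, γ, δ}, leaving only ε.
Block 4, plot 2: block 4 has {α, ε} and plot 2 has {α, ε, δ, β}, leaving only γ.
Block 4, plot 4: block 4 has {α, ε, γ} and plot 4 has {α, ε, γ, δ}, leaving only β.
Block 4, plot 1: block 4 has {α, ε, γ, β} and plot 1 has {α, ε, γ}, leaving only δ.
Block 2 already has {α, ε, γ} and plot 1 already has {α, ε, γ, δ}, so block 2, plot 1 must be β.

β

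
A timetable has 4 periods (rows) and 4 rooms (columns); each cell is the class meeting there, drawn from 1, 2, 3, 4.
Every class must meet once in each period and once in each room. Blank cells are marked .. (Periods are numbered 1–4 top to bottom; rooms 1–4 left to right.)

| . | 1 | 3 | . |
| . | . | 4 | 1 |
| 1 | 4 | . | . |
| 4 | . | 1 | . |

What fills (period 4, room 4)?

Period 1, room 1: period 1 has {1, 3} and room 1 has {1, 4}, leaving only 2.
Period 1, room 4: period 1 has {1, 2, 3} and room 4 has {1}, leaving only 4.
Period 2, room 1: period 2 has {1, 4} and room 1 has {1, 2, 4}, leaving only 3.
Period 2, room 2: period 2 has {1, 3, 4} and room 2 has {1, 4}, leaving only 2.
Period 3, room 3: period 3 has {1, 4} and room 3 has {1, 3, 4}, leaving only 2.
Period 3, room 4: period 3 has {1, 2, 4} and room 4 has {1, 4}, leaving only 3.
Period 4 already has {1, 4} and room 4 already has {1, 3, 4}, so period 4, room 4 must be 2.

2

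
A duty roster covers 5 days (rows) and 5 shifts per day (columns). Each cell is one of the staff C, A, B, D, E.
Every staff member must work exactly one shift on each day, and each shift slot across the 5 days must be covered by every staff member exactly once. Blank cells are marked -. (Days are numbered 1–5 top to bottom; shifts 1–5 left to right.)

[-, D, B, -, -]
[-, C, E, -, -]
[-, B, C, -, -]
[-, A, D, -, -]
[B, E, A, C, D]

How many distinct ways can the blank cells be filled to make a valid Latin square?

Day 1, shift 1: eliminating its day and shift leaves {C, A, E}.
Day 1, shift 4: eliminating its day and shift leaves {A, E}.
Day 1, shift 5: eliminating its day and shift leaves {C, A, E}.
Day 2, shift 1: eliminating its day and shift leaves {A, D}.
Day 2, shift 4: eliminating its day and shift leaves {A, B, D}.
Day 2, shift 5: eliminating its day and shift leaves {A, B}.
Day 3, shift 1: eliminating its day and shift leaves {A, D, E}.
Day 3, shift 4: eliminating its day and shift leaves {A, D, E}.
Day 3, shift 5: eliminating its day and shift leaves {A, E}.
Day 4, shift 1: eliminating its day and shift leaves {C, E}.
Day 4, shift 4: eliminating its day and shift leaves {B, E}.
Day 4, shift 5: eliminating its day and shift leaves {C, B, E}.
Enumerating the assignments across these blanks that avoid any day or shift repeat gives 6 completions.

6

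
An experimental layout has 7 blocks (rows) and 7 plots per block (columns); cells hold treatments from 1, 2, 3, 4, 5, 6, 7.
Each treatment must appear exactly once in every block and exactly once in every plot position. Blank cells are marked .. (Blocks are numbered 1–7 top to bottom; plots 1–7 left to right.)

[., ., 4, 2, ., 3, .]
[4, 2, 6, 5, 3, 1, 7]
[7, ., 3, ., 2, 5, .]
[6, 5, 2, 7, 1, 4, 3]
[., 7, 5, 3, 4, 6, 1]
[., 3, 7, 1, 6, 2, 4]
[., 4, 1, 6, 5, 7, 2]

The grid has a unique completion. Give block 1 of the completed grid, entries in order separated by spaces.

Block 1, plot 5: block 1 has {2, 3, 4} and plot 5 has {1, 2, 3, 4, 5, 6}, leaving only 7.
Block 3, plot 4: block 3 has {2, 3, 5, 7} and plot 4 has {1, 2, 3, 5, 6, 7}, leaving only 4.
Block 3, plot 7: block 3 has {2, 3, 4, 5, 7} and plot 7 has {1, 2, 3, 4, 7}, leaving only 6.
Block 1, plot 7: block 1 has {2, 3, 4, 7} and plot 7 has {1, 2, 3, 4, 6, 7}, leaving only 5.
Block 1, plot 1: block 1 has {2, 3, 4, 5, 7} and plot 1 has {4, 6, 7}, leaving only 1.
Block 1, plot 2: block 1 has {1, 2, 3, 4, 5, 7} and plot 2 has {2, 3, 4, 5, 7}, leaving only 6.
So block 1 reads: 1 6 4 2 7 3 5.

1 6 4 2 7 3 5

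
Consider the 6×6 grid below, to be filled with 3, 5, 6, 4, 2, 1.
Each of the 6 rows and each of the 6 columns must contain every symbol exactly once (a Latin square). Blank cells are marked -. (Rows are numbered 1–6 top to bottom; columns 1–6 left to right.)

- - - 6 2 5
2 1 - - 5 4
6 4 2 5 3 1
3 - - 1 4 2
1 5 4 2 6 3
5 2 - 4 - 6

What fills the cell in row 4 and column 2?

6

Row 4 already has {3, 4, 2, 1} and column 2 already has {5, 4, 2, 1}, so row 4, column 2 must be 6.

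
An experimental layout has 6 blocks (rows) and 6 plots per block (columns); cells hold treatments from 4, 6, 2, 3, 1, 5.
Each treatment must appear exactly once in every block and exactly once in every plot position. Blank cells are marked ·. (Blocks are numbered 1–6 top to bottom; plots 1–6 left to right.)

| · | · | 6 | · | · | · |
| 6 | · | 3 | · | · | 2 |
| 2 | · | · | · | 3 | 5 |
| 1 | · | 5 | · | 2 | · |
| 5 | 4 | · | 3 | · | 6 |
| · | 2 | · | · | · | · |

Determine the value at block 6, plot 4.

5

Block 5, plot 5: block 5 has {4, 6, 3, 5} and plot 5 has {2, 3}, leaving only 1.
Block 5, plot 3: block 5 has {4, 6, 3, 1, 5} and plot 3 has {6, 3, 5}, leaving only 2.
Block 6, plot 4 is narrowed to {4, 6, 1, 5}.
If it were 4, then block 4, plot 2 would be left with no valid symbol.
If it were 6, then block 6, plot 5 would be left with no valid symbol.
If it were 1, then block 4, plot 2 would be left with no valid symbol.
So block 6, plot 4 must be 5.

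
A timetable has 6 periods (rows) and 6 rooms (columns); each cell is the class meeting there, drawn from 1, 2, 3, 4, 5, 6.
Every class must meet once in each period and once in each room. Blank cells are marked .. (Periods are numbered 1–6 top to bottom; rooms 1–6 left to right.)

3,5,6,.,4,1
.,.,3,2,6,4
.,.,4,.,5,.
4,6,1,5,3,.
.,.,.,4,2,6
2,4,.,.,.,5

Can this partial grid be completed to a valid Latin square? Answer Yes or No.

No

Period 1, room 4: period 1 together with room 4 already contain {1, 2, 3, 4, 5, 6} — every symbol — so nothing can go there. The grid has no valid completion.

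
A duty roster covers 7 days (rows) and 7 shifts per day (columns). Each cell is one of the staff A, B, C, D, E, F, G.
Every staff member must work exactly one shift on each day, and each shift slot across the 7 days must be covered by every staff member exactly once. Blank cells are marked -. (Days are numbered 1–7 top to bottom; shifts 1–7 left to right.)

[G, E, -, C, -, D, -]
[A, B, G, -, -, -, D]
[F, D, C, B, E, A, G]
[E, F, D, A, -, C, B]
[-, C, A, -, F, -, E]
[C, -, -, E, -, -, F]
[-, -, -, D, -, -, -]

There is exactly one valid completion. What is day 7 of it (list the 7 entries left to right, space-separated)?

Day 7, shift 1: day 7 has {D} and shift 1 has {A, C, E, F, G}, leaving only B.
Day 1, shift 7: day 1 has {C, D, E, G} and shift 7 has {B, D, E, F, G}, leaving only A.
Day 7, shift 7: day 7 has {B, D} and shift 7 has {A, B, D, E, F, G}, leaving only C.
Day 1, shift 5: day 1 has {A, C, D, E, G} and shift 5 has {E, F}, leaving only B.
Day 1, shift 3: day 1 has {A, B, C, D, E, G} and shift 3 has {A, C, D, G}, leaving only F.
Day 7, shift 3: day 7 has {B, C, D} and shift 3 has {A, C, D, F, G}, leaving only E.
Day 2, shift 4: day 2 has {A, B, D, G} and shift 4 has {A, B, C, D, E}, leaving only F.
Day 2, shift 5: day 2 has {A, B, D, F, G} and shift 5 has {B, E, F}, leaving only C.
Day 2, shift 6: day 2 has {A, B, C, D, F, G} and shift 6 has {A, C, D}, leaving only E.
Day 4, shift 5: day 4 has {A, B, C, D, E, F} and shift 5 has {B, C, E, F}, leaving only G.
Day 7, shift 5: day 7 has {B, C, D, E} and shift 5 has {B, C, E, F, G}, leaving only A.
Day 7, shift 2: day 7 has {A, B, C, D, E} and shift 2 has {B, C, D, E, F}, leaving only G.
Day 7, shift 6: day 7 has {A, B, C, D, E, G} and shift 6 has {A, C, D, E}, leaving only F.
So day 7 reads: B G E D A F C.

B G E D A F C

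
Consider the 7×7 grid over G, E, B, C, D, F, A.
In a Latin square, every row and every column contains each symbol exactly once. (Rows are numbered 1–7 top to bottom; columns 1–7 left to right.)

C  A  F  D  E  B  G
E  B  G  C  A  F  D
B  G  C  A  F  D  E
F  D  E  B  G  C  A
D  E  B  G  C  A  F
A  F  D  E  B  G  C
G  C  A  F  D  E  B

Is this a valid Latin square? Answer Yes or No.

Yes

Each row is a permutation of the 7 symbols, and so is each column.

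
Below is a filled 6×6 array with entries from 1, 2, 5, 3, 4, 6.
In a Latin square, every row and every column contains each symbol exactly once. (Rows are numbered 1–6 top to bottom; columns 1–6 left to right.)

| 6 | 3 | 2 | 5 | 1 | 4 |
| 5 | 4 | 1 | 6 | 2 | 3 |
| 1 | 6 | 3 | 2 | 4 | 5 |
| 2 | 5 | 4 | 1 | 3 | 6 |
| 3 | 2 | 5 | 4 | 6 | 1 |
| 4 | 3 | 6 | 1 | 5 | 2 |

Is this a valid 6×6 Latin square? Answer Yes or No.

No

Every row is a permutation, but column 4 contains 1 twice (at rows 4 and 6).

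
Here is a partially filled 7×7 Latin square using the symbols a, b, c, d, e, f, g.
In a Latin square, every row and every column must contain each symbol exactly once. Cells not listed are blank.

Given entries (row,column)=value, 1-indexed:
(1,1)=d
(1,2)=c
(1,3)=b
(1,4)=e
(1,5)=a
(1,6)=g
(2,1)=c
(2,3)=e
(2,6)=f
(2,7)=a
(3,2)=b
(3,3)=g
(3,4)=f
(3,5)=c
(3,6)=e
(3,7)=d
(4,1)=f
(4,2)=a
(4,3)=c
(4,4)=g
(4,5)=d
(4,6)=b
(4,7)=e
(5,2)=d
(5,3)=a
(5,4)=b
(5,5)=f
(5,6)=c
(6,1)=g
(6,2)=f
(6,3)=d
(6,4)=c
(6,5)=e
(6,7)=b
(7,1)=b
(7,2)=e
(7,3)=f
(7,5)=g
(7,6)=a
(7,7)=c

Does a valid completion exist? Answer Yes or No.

No

Row 6, column 6: row 6 together with column 6 already contain {a, b, c, d, e, f, g} — every symbol — so nothing can go there. The grid has no valid completion.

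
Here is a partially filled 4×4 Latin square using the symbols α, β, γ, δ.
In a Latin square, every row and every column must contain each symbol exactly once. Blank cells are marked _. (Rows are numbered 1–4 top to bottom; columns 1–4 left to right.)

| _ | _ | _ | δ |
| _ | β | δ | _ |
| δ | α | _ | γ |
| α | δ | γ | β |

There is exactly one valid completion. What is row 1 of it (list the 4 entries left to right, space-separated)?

Row 1, column 2: row 1 has {δ} and column 2 has {α, β, δ}, leaving only γ.
Row 1, column 1: row 1 has {γ, δ} and column 1 has {α, δ}, leaving only β.
Row 1, column 3: row 1 has {β, γ, δ} and column 3 has {γ, δ}, leaving only α.
So row 1 reads: β γ α δ.

β γ α δ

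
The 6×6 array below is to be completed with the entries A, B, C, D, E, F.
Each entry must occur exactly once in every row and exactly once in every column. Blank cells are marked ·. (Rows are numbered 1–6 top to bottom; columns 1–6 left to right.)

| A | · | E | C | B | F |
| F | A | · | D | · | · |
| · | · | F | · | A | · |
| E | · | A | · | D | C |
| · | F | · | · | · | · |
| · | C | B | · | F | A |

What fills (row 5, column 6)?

Row 1, column 2: row 1 has {A, B, C, E, F} and column 2 has {A, C, F}, leaving only D.
Row 2, column 3: row 2 has {A, D, F} and column 3 has {A, B, E, F}, leaving only C.
Row 2, column 5: row 2 has {A, C, D, F} and column 5 has {A, B, D, F}, leaving only E.
Row 2, column 6: row 2 has {A, C, D, E, F} and column 6 has {A, C, F}, leaving only B.
Row 4, column 2: row 4 has {A, C, D, E} and column 2 has {A, C, D, F}, leaving only B.
Row 3, column 2: row 3 has {A, F} and column 2 has {A, B, C, D, F}, leaving only E.
Row 3, column 4: row 3 has {A, E, F} and column 4 has {C, D}, leaving only B.
Row 3, column 6: row 3 has {A, B, E, F} and column 6 has {A, B, C, F}, leaving only D.
Row 5 already has {F} and column 6 already has {A, B, C, D, F}, so row 5, column 6 must be E.

E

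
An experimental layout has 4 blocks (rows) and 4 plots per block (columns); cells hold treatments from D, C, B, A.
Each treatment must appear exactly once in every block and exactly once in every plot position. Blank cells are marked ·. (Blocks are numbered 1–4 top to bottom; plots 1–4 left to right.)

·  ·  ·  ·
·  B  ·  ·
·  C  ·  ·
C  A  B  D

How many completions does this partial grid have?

Block 1, plot 1: eliminating its block and plot leaves {D, B, A}.
Block 1, plot 2: eliminating its block and plot leaves {D}.
Block 1, plot 3: eliminating its block and plot leaves {D, C, A}.
Block 1, plot 4: eliminating its block and plot leaves {C, B, A}.
Block 2, plot 1: eliminating its block and plot leaves {D, A}.
Block 2, plot 3: eliminating its block and plot leaves {D, C, A}.
Block 2, plot 4: eliminating its block and plot leaves {C, A}.
Block 3, plot 1: eliminating its block and plot leaves {D, B, A}.
Block 3, plot 3: eliminating its block and plot leaves {D, A}.
Block 3, plot 4: eliminating its block and plot leaves {B, A}.
Enumerating the assignments across these blanks that avoid any block or plot repeat gives 4 completions.

4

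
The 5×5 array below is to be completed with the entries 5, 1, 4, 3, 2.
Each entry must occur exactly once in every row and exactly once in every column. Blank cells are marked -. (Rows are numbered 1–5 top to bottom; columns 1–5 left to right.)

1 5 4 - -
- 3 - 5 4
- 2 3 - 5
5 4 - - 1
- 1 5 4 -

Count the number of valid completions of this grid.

Row 1, column 4: eliminating its row and column leaves {3, 2}.
Row 1, column 5: eliminating its row and column leaves {3, 2}.
Row 2, column 1: eliminating its row and column leaves {2}.
Row 2, column 3: eliminating its row and column leaves {1, 2}.
Row 3, column 1: eliminating its row and column leaves {4}.
Row 3, column 4: eliminating its row and column leaves {1}.
Row 4, column 3: eliminating its row and column leaves {2}.
Row 4, column 4: eliminating its row and column leaves {3, 2}.
Row 5, column 1: eliminating its row and column leaves {3, 2}.
Row 5, column 5: eliminating its row and column leaves {3, 2}.
Only one assignment across all blanks avoids any row or column repeat, giving 1 completion.

1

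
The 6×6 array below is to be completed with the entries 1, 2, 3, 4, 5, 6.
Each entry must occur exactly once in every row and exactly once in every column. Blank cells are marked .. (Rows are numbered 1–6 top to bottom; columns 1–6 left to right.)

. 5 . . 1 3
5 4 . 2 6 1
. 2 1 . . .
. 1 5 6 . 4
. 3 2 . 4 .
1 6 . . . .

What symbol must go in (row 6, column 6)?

2

Row 1, column 4: row 1 has {1, 3, 5} and column 4 has {2, 6}, leaving only 4.
Row 1, column 3: row 1 has {1, 3, 4, 5} and column 3 has {1, 2, 5}, leaving only 6.
Row 1, column 1: row 1 has {1, 3, 4, 5, 6} and column 1 has {1, 5}, leaving only 2.
Row 2, column 3: row 2 has {1, 2, 4, 5, 6} and column 3 has {1, 2, 5, 6}, leaving only 3.
Row 4, column 1: row 4 has {1, 4, 5, 6} and column 1 has {1, 2, 5}, leaving only 3.
Row 4, column 5: row 4 has {1, 3, 4, 5, 6} and column 5 has {1, 4, 6}, leaving only 2.
Row 5, column 1: row 5 has {2, 3, 4} and column 1 has {1, 2, 3, 5}, leaving only 6.
Row 3, column 1: row 3 has {1, 2} and column 1 has {1, 2, 3, 5, 6}, leaving only 4.
Row 5, column 6: row 5 has {2, 3, 4, 6} and column 6 has {1, 3, 4}, leaving only 5.
Row 6 already has {1, 6} and column 6 already has {1, 3, 4, 5}, so row 6, column 6 must be 2.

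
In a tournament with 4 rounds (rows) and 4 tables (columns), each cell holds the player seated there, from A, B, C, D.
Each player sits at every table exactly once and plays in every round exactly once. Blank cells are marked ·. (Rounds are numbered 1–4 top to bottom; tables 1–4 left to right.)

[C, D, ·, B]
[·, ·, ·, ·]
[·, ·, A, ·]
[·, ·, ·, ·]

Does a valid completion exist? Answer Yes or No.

No

Round 1, table 3: round 1 together with table 3 already contain {A, B, C, D} — every symbol — so nothing can go there. The grid has no valid completion.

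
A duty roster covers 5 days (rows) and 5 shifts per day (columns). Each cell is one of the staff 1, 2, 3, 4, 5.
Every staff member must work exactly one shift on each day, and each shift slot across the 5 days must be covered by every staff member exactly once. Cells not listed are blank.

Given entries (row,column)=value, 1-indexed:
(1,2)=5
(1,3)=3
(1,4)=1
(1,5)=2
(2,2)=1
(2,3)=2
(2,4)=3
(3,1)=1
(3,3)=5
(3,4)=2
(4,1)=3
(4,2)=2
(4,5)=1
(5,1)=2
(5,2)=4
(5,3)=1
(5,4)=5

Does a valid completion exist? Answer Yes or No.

Day 1, shift 1: day 1 has {1, 2, 3, 5} and shift 1 has {1, 2, 3}, so it must be 4.
Day 2, shift 1: day 2 has {1, 2, 3} and shift 1 has {1, 2, 3, 4}, so it must be 5.
Day 2, shift 5: day 2 has {1, 2, 3, 5} and shift 5 has {1, 2}, so it must be 4.
Day 3, shift 2: day 3 has {1, 2, 5} and shift 2 has {1, 2, 4, 5}, so it must be 3.
Now day 3, shift 5: day 3 together with shift 5 already contain {1, 2, 3, 4, 5} — every symbol — so nothing can go there. The grid has no valid completion.

No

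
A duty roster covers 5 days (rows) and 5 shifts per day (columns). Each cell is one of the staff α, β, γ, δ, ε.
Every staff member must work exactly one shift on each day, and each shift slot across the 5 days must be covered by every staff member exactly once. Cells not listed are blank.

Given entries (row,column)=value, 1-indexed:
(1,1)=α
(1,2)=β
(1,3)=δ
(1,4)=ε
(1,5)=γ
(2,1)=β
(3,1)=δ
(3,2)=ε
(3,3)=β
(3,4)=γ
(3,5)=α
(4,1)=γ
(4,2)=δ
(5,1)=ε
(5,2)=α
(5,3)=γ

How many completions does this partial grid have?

2

Day 2, shift 2: eliminating its day and shift leaves {γ}.
Day 2, shift 3: eliminating its day and shift leaves {α, ε}.
Day 2, shift 4: eliminating its day and shift leaves {α, δ}.
Day 2, shift 5: eliminating its day and shift leaves {δ, ε}.
Day 4, shift 3: eliminating its day and shift leaves {α, ε}.
Day 4, shift 4: eliminating its day and shift leaves {α, β}.
Day 4, shift 5: eliminating its day and shift leaves {β, ε}.
Day 5, shift 4: eliminating its day and shift leaves {β, δ}.
Day 5, shift 5: eliminating its day and shift leaves {β, δ}.
Enumerating the assignments across these blanks that avoid any day or shift repeat gives 2 completions.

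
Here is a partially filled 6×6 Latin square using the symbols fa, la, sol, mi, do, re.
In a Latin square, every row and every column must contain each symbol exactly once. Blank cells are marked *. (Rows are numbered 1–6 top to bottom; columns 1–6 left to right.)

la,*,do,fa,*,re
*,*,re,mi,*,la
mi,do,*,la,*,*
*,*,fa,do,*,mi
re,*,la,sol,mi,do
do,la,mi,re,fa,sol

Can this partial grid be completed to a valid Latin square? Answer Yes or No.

No row or column among the givens repeats a symbol, and propagating forced cells runs into no contradiction.
One valid completion exists (for instance, la mi do fa sol re / fa sol re mi do la / mi do sol la re fa / sol re fa do la mi / re fa la sol mi do / do la mi re fa sol).

Yes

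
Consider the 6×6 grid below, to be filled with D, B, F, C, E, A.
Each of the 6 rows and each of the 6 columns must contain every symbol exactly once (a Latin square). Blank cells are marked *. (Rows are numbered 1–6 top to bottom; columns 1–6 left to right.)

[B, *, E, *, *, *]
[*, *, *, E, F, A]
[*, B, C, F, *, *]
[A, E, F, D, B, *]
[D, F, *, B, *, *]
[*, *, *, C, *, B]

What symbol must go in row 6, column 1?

F

Row 1, column 4: row 1 has {B, E} and column 4 has {D, B, F, C, E}, leaving only A.
Row 2, column 1: row 2 has {F, E, A} and column 1 has {D, B, A}, leaving only C.
Row 2, column 2: row 2 has {F, C, E, A} and column 2 has {B, F, E}, leaving only D.
Row 1, column 2: row 1 has {B, E, A} and column 2 has {D, B, F, E}, leaving only C.
Row 1, column 5: row 1 has {B, C, E, A} and column 5 has {B, F}, leaving only D.
Row 1, column 6: row 1 has {D, B, C, E, A} and column 6 has {B, A}, leaving only F.
Row 2, column 3: row 2 has {D, F, C, E, A} and column 3 has {F, C, E}, leaving only B.
Row 3, column 1: row 3 has {B, F, C} and column 1 has {D, B, C, A}, leaving only E.
Row 6 already has {B, C} and column 1 already has {D, B, C, E, A}, so row 6, column 1 must be F.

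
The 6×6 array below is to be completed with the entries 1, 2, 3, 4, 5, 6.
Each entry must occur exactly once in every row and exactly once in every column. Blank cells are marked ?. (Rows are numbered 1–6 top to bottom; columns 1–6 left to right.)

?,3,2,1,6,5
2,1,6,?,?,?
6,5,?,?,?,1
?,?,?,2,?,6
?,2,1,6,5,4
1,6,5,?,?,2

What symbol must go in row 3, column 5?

2

Row 1, column 1: row 1 has {1, 2, 3, 5, 6} and column 1 has {1, 2, 6}, leaving only 4.
Row 2, column 6: row 2 has {1, 2, 6} and column 6 has {1, 2, 4, 5, 6}, leaving only 3.
Row 2, column 5: row 2 has {1, 2, 3, 6} and column 5 has {5, 6}, leaving only 4.
Row 2, column 4: row 2 has {1, 2, 3, 4, 6} and column 4 has {1, 2, 6}, leaving only 5.
Row 4, column 2: row 4 has {2, 6} and column 2 has {1, 2, 3, 5, 6}, leaving only 4.
Row 4, column 3: row 4 has {2, 4, 6} and column 3 has {1, 2, 5, 6}, leaving only 3.
Row 3, column 3: row 3 has {1, 5, 6} and column 3 has {1, 2, 3, 5, 6}, leaving only 4.
Row 3, column 4: row 3 has {1, 4, 5, 6} and column 4 has {1, 2, 5, 6}, leaving only 3.
Row 3 already has {1, 3, 4, 5, 6} and column 5 already has {4, 5, 6}, so row 3, column 5 must be 2.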